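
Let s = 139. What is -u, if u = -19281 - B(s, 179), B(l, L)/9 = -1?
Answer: 19272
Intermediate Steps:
B(l, L) = -9 (B(l, L) = 9*(-1) = -9)
u = -19272 (u = -19281 - 1*(-9) = -19281 + 9 = -19272)
-u = -1*(-19272) = 19272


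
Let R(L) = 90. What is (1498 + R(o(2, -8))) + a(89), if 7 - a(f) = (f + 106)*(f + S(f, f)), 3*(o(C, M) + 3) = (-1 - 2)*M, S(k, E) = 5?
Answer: -16735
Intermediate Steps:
o(C, M) = -3 - M (o(C, M) = -3 + ((-1 - 2)*M)/3 = -3 + (-3*M)/3 = -3 - M)
a(f) = 7 - (5 + f)*(106 + f) (a(f) = 7 - (f + 106)*(f + 5) = 7 - (106 + f)*(5 + f) = 7 - (5 + f)*(106 + f))
(1498 + R(o(2, -8))) + a(89) = (1498 + 90) + (-523 - 1*89**2 - 111*89) = 1588 + (-523 - 1*7921 - 9879) = 1588 + (-523 - 7921 - 9879) = 1588 - 18323 = -16735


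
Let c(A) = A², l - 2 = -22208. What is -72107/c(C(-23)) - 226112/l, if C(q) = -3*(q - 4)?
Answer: -19614535/24282261 ≈ -0.80777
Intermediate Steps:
l = -22206 (l = 2 - 22208 = -22206)
C(q) = 12 - 3*q (C(q) = -3*(-4 + q) = 12 - 3*q)
-72107/c(C(-23)) - 226112/l = -72107/(12 - 3*(-23))² - 226112/(-22206) = -72107/(12 + 69)² - 226112*(-1/22206) = -72107/(81²) + 113056/11103 = -72107/6561 + 113056/11103 = -19614535/24282261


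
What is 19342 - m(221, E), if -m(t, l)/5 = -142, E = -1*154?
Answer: 18632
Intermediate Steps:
E = -154
m(t, l) = 710 (m(t, l) = -5*(-142) = 710)
19342 - m(221, E) = 19342 - 1*710 = 19342 - 710 = 18632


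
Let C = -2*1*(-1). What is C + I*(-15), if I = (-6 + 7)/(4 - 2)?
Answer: -11/2 ≈ -5.5000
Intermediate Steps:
C = 2 (C = -2*(-1) = 2)
I = 1/2 ≈ 0.50000
C + I*(-15) = 2 + (1/2)*(-15) = 2 - 15/2 = -11/2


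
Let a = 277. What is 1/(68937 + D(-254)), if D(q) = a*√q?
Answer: 68937/4771799135 - 277*I*√254/4771799135 ≈ 1.4447e-5 - 9.2516e-7*I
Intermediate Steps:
D(q) = 277*√q
1/(68937 + D(-254)) = 1/(68937 + 277*√(-254)) = 1/(68937 + 277*(I*√254)) = 1/(68937 + 277*I*√254)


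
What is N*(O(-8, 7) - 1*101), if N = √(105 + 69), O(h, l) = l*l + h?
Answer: -60*√174 ≈ -791.45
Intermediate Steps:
O(h, l) = h + l² (O(h, l) = l² + h = h + l²)
N = √174 ≈ 13.191
N*(O(-8, 7) - 1*101) = √174*((-8 + 7²) - 1*101) = √174*((-8 + 49) - 101) = √174*(41 - 101) = √174*(-60) = -60*√174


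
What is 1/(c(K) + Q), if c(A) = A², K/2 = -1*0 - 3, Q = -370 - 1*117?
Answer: -1/451 ≈ -0.0022173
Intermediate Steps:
Q = -487 (Q = -370 - 117 = -487)
K = -6 (K = 2*(-1*0 - 3) = 2*(0 - 3) = 2*(-3) = -6)
1/(c(K) + Q) = 1/((-6)² - 487) = 1/(36 - 487) = 1/(-451) = -1/451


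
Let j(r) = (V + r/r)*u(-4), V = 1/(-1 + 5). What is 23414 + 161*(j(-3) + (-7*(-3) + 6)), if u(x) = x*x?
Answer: 30981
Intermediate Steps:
u(x) = x**2
V = 1/4 ≈ 0.25000
j(r) = 20 (j(r) = (1/4 + r/r)*(-4)**2 = (1/4 + 1)*16 = (5/4)*16 = 20)
23414 + 161*(j(-3) + (-7*(-3) + 6)) = 23414 + 161*(20 + (-7*(-3) + 6)) = 23414 + 161*(20 + (21 + 6)) = 23414 + 161*(20 + 27) = 23414 + 161*47 = 23414 + 7567 = 30981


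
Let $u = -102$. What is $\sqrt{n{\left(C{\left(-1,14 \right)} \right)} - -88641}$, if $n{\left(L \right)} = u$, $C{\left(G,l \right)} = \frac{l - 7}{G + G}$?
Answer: $\sqrt{88539} \approx 297.56$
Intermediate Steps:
$C{\left(G,l \right)} = \frac{-7 + l}{2 G}$
$n{\left(L \right)} = -102$
$\sqrt{n{\left(C{\left(-1,14 \right)} \right)} - -88641} = \sqrt{-102 - -88641} = \sqrt{-102 + 88641} = \sqrt{88539}$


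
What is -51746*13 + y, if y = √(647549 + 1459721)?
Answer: -672698 + √2107270 ≈ -6.7125e+5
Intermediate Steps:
y = √2107270 ≈ 1451.6
-51746*13 + y = -51746*13 + √2107270 = -672698 + √2107270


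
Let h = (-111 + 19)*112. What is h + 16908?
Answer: 6604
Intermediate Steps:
h = -10304 (h = -92*112 = -10304)
h + 16908 = -10304 + 16908 = 6604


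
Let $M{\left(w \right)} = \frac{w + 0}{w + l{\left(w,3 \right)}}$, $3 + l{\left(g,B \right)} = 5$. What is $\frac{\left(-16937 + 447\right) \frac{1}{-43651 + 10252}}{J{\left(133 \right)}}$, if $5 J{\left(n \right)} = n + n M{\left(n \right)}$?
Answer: $\frac{206125}{22045814} \approx 0.0093499$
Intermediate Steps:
$l{\left(g,B \right)} = 2$ ($l{\left(g,B \right)} = -3 + 5 = 2$)
$M{\left(w \right)} = \frac{w}{2 + w}$ ($M{\left(w \right)} = \frac{w + 0}{w + 2} = \frac{w}{2 + w}$)
$J{\left(n \right)} = \frac{n}{5} + \frac{n^{2}}{5 \left(2 + n\right)}$ ($J{\left(n \right)} = \frac{n + n \frac{n}{2 + n}}{5} = \frac{n + \frac{n^{2}}{2 + n}}{5} = \frac{n}{5} + \frac{n^{2}}{5 \left(2 + n\right)}$)
$\frac{\left(-16937 + 447\right) \frac{1}{-43651 + 10252}}{J{\left(133 \right)}} = \frac{\left(-16937 + 447\right) \frac{1}{-43651 + 10252}}{\frac{2}{5} \cdot 133 \frac{1}{2 + 133} \left(1 + 133\right)} = \frac{\left(-16490\right) \frac{1}{-33399}}{\frac{2}{5} \cdot 133 \cdot \frac{1}{135} \cdot 134} = \frac{\left(-16490\right) \left(- \frac{1}{33399}\right)}{\frac{2}{5} \cdot 133 \cdot \frac{1}{135} \cdot 134} = \frac{16490}{33399 \cdot \frac{35644}{675}} = \frac{16490}{33399} \cdot \frac{675}{35644} = \frac{206125}{22045814}$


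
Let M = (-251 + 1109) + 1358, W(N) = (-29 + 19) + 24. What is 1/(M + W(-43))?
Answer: 1/2230 ≈ 0.00044843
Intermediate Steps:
W(N) = 14 (W(N) = -10 + 24 = 14)
M = 2216 (M = 858 + 1358 = 2216)
1/(M + W(-43)) = 1/(2216 + 14) = 1/2230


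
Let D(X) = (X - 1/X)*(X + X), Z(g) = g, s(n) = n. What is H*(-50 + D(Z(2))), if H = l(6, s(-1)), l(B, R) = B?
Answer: -264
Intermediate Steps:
H = 6
D(X) = 2*X*(X - 1/X) (D(X) = (X - 1/X)*(2*X) = 2*X*(X - 1/X))
H*(-50 + D(Z(2))) = 6*(-50 + (-2 + 2*2**2)) = 6*(-50 + (-2 + 2*4)) = 6*(-50 + (-2 + 8)) = 6*(-50 + 6) = 6*(-44) = -264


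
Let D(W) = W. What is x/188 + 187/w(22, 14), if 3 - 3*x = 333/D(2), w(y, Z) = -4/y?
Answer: -386825/376 ≈ -1028.8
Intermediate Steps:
x = -109/2 (x = 1 - 111/2 = -109/2 ≈ -54.500)
x/188 + 187/w(22, 14) = -109/2/188 + 187/((-4/22)) = -109/2*1/188 + 187/((-4*1/22)) = -109/376 + 187/(-2/11) = -109/376 + 187*(-11/2) = -109/376 - 2057/2 = -386825/376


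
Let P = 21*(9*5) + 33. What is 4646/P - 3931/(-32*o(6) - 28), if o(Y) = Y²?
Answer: 4663399/577020 ≈ 8.0819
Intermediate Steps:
P = 978 (P = 21*45 + 33 = 945 + 33 = 978)
4646/P - 3931/(-32*o(6) - 28) = 4646/978 - 3931/(-32*6² - 28) = 4646*(1/978) - 3931/(-32*36 - 28) = 2323/489 - 3931/(-1152 - 28) = 2323/489 - 3931/(-1180) = 2323/489 - 3931*(-1/1180) = 2323/489 + 3931/1180 = 4663399/577020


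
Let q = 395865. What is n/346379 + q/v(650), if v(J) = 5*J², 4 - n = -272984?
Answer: 142761294567/146345127500 ≈ 0.97551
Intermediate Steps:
n = 272988 (n = 4 - 1*(-272984) = 4 + 272984 = 272988)
n/346379 + q/v(650) = 272988/346379 + 395865/((5*650²)) = 272988*(1/346379) + 395865/((5*422500)) = 272988/346379 + 395865/2112500 = 272988/346379 + 395865*(1/2112500) = 272988/346379 + 79173/422500 = 142761294567/146345127500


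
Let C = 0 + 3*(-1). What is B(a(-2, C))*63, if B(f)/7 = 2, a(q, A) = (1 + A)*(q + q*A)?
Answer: 882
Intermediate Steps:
C = -3 (C = 0 - 3 = -3)
a(q, A) = (1 + A)*(q + A*q)
B(f) = 14 (B(f) = 7*2 = 14)
B(a(-2, C))*63 = 14*63 = 882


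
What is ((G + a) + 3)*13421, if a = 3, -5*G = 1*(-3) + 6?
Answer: 362367/5 ≈ 72473.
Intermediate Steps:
G = -⅗ (G = -(1*(-3) + 6)/5 = -(-3 + 6)/5 = -⅕*3 = -⅗ ≈ -0.60000)
((G + a) + 3)*13421 = ((-⅗ + 3) + 3)*13421 = (12/5 + 3)*13421 = (27/5)*13421 = 362367/5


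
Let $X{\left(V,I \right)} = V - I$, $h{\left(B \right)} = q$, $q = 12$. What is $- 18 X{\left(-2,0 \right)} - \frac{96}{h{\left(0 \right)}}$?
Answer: $28$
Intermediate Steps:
$h{\left(B \right)} = 12$
$- 18 X{\left(-2,0 \right)} - \frac{96}{h{\left(0 \right)}} = - 18 \left(-2 - 0\right) - \frac{96}{12} = - 18 \left(-2 + 0\right) - 8 = \left(-18\right) \left(-2\right) - 8 = 36 - 8 = 28$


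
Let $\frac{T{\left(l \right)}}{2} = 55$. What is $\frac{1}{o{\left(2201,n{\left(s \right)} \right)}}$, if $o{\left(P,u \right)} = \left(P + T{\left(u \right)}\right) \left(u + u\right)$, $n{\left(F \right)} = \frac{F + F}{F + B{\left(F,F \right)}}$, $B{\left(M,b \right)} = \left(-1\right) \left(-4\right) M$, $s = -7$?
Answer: $\frac{5}{9244} \approx 0.00054089$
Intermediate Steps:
$B{\left(M,b \right)} = 4 M$
$n{\left(F \right)} = \frac{2}{5}$ ($n{\left(F \right)} = \frac{F + F}{F + 4 F} = \frac{2 F}{5 F} = 2 F \frac{1}{5 F} = \frac{2}{5}$)
$T{\left(l \right)} = 110$ ($T{\left(l \right)} = 2 \cdot 55 = 110$)
$o{\left(P,u \right)} = 2 u \left(110 + P\right)$ ($o{\left(P,u \right)} = \left(P + 110\right) \left(u + u\right) = \left(110 + P\right) 2 u = 2 u \left(110 + P\right)$)
$\frac{1}{o{\left(2201,n{\left(s \right)} \right)}} = \frac{1}{2 \cdot \frac{2}{5} \left(110 + 2201\right)} = \frac{1}{2 \cdot \frac{2}{5} \cdot 2311} = \frac{1}{\frac{9244}{5}} = \frac{5}{9244}$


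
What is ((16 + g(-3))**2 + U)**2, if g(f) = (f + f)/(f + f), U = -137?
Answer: 23104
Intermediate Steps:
g(f) = 1 (g(f) = (2*f)/((2*f)) = (2*f)*(1/(2*f)) = 1)
((16 + g(-3))**2 + U)**2 = ((16 + 1)**2 - 137)**2 = (17**2 - 137)**2 = (289 - 137)**2 = 152**2 = 23104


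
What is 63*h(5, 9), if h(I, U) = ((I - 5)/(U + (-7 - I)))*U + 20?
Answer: 1260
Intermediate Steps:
h(I, U) = 20 + U*(-5 + I)/(-7 + U - I) (h(I, U) = ((-5 + I)/(-7 + U - I))*U + 20 = U*(-5 + I)/(-7 + U - I) + 20 = 20 + U*(-5 + I)/(-7 + U - I))
63*h(5, 9) = 63*((140 - 15*9 + 20*5 - 1*5*9)/(7 + 5 - 1*9)) = 63*((140 - 135 + 100 - 45)/(7 + 5 - 9)) = 63*(60/3) = 63*((⅓)*60) = 63*20 = 1260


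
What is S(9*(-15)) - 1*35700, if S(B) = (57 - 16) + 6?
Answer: -35653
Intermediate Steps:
S(B) = 47 (S(B) = 41 + 6 = 47)
S(9*(-15)) - 1*35700 = 47 - 1*35700 = 47 - 35700 = -35653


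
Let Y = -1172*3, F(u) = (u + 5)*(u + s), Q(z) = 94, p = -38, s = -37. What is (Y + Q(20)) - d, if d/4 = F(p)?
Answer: -13322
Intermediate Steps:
F(u) = (-37 + u)*(5 + u) (F(u) = (u + 5)*(u - 37) = (5 + u)*(-37 + u) = (-37 + u)*(5 + u))
d = 9900 (d = 4*(-185 + (-38)² - 32*(-38)) = 4*(-185 + 1444 + 1216) = 4*2475 = 9900)
Y = -3516
(Y + Q(20)) - d = (-3516 + 94) - 1*9900 = -3422 - 9900 = -13322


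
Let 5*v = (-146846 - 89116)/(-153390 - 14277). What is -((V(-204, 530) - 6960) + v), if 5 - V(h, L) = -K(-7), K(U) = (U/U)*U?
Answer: 1945417436/279445 ≈ 6961.7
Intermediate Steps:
K(U) = U (K(U) = 1*U = U)
v = 78654/279445 (v = ((-146846 - 89116)/(-153390 - 14277))/5 = (-235962/(-167667))/5 = (-235962*(-1/167667))/5 = (⅕)*(78654/55889) = 78654/279445 ≈ 0.28147)
V(h, L) = -2 (V(h, L) = 5 - (-1)*(-7) = 5 - 1*7 = 5 - 7 = -2)
-((V(-204, 530) - 6960) + v) = -((-2 - 6960) + 78654/279445) = -(-6962 + 78654/279445) = -1*(-1945417436/279445) = 1945417436/279445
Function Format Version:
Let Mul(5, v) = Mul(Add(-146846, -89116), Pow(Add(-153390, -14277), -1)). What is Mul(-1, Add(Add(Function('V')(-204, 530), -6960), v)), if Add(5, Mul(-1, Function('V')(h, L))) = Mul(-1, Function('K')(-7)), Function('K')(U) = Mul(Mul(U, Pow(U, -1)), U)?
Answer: Rational(1945417436, 279445) ≈ 6961.7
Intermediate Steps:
Function('K')(U) = U (Function('K')(U) = Mul(1, U) = U)
v = Rational(78654, 279445) (v = Mul(Rational(1, 5), Mul(Add(-146846, -89116), Pow(Add(-153390, -14277), -1))) = Mul(Rational(1, 5), Mul(-235962, Pow(-167667, -1))) = Mul(Rational(1, 5), Mul(-235962, Rational(-1, 167667))) = Mul(Rational(1, 5), Rational(78654, 55889)) = Rational(78654, 279445) ≈ 0.28147)
Function('V')(h, L) = -2 (Function('V')(h, L) = Add(5, Mul(-1, Mul(-1, -7))) = Add(5, Mul(-1, 7)) = Add(5, -7) = -2)
Mul(-1, Add(Add(Function('V')(-204, 530), -6960), v)) = Mul(-1, Add(Add(-2, -6960), Rational(78654, 279445))) = Mul(-1, Add(-6962, Rational(78654, 279445))) = Mul(-1, Rational(-1945417436, 279445)) = Rational(1945417436, 279445)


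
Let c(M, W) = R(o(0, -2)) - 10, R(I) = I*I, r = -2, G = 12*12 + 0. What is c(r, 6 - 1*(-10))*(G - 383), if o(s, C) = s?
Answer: 2390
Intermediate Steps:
G = 144 (G = 144 + 0 = 144)
R(I) = I²
c(M, W) = -10 (c(M, W) = 0² - 10 = 0 - 10 = -10)
c(r, 6 - 1*(-10))*(G - 383) = -10*(144 - 383) = -10*(-239) = 2390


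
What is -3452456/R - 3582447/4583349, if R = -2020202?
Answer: 1431090693475/1543215136083 ≈ 0.92734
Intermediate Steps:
-3452456/R - 3582447/4583349 = -3452456/(-2020202) - 3582447/4583349 = -3452456*(-1/2020202) - 3582447*1/4583349 = 1726228/1010101 - 1194149/1527783 = 1431090693475/1543215136083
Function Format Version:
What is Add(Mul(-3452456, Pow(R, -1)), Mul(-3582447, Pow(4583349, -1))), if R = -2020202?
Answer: Rational(1431090693475, 1543215136083) ≈ 0.92734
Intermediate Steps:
Add(Mul(-3452456, Pow(R, -1)), Mul(-3582447, Pow(4583349, -1))) = Add(Mul(-3452456, Pow(-2020202, -1)), Mul(-3582447, Pow(4583349, -1))) = Add(Mul(-3452456, Rational(-1, 2020202)), Mul(-3582447, Rational(1, 4583349))) = Add(Rational(1726228, 1010101), Rational(-1194149, 1527783)) = Rational(1431090693475, 1543215136083)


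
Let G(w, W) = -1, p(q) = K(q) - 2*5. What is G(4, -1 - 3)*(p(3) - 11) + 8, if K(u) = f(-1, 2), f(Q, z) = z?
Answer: 27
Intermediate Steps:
K(u) = 2
p(q) = -8 (p(q) = 2 - 2*5 = 2 - 10 = -8)
G(4, -1 - 3)*(p(3) - 11) + 8 = -(-8 - 11) + 8 = -1*(-19) + 8 = 19 + 8 = 27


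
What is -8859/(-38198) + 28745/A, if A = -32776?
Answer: -403819463/625988824 ≈ -0.64509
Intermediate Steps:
-8859/(-38198) + 28745/A = -8859/(-38198) + 28745/(-32776) = -8859*(-1/38198) + 28745*(-1/32776) = 8859/38198 - 28745/32776 = -403819463/625988824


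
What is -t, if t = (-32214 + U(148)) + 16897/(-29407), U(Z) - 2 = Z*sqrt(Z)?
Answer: 947275181/29407 - 296*sqrt(37) ≈ 30412.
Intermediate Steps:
U(Z) = 2 + Z**(3/2) (U(Z) = 2 + Z*sqrt(Z) = 2 + Z**(3/2))
t = -947275181/29407 + 296*sqrt(37) (t = (-32214 + (2 + 148**(3/2))) + 16897/(-29407) = (-32214 + (2 + 296*sqrt(37))) + 16897*(-1/29407) = (-32212 + 296*sqrt(37)) - 16897/29407 = -947275181/29407 + 296*sqrt(37) ≈ -30412.)
-t = -(-947275181/29407 + 296*sqrt(37)) = 947275181/29407 - 296*sqrt(37)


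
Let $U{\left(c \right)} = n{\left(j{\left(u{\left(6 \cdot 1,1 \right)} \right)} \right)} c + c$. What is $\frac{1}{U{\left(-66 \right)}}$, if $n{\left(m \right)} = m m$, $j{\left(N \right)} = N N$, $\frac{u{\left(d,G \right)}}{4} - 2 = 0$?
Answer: $- \frac{1}{270402} \approx -3.6982 \cdot 10^{-6}$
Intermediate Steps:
$u{\left(d,G \right)} = 8$ ($u{\left(d,G \right)} = 8 + 4 \cdot 0 = 8 + 0 = 8$)
$j{\left(N \right)} = N^{2}$
$n{\left(m \right)} = m^{2}$
$U{\left(c \right)} = 4097 c$ ($U{\left(c \right)} = \left(8^{2}\right)^{2} c + c = 64^{2} c + c = 4096 c + c = 4097 c$)
$\frac{1}{U{\left(-66 \right)}} = \frac{1}{4097 \left(-66\right)} = \frac{1}{-270402} = - \frac{1}{270402}$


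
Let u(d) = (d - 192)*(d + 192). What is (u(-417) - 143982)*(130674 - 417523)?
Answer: 1995608493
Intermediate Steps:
u(d) = (-192 + d)*(192 + d)
(u(-417) - 143982)*(130674 - 417523) = ((-36864 + (-417)²) - 143982)*(130674 - 417523) = ((-36864 + 173889) - 143982)*(-286849) = (137025 - 143982)*(-286849) = -6957*(-286849) = 1995608493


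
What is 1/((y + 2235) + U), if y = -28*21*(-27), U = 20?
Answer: 1/18131 ≈ 5.5154e-5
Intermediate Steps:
y = 15876 (y = -588*(-27) = 15876)
1/((y + 2235) + U) = 1/((15876 + 2235) + 20) = 1/(18111 + 20) = 1/18131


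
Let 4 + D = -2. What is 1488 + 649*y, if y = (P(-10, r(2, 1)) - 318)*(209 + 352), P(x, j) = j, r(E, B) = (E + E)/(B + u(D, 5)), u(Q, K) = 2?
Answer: -115293362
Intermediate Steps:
D = -6 (D = -4 - 2 = -6)
r(E, B) = 2*E/(2 + B) (r(E, B) = (E + E)/(B + 2) = (2*E)/(2 + B) = 2*E/(2 + B))
y = -177650 (y = (2*2/(2 + 1) - 318)*(209 + 352) = (2*2/3 - 318)*561 = (2*2*(⅓) - 318)*561 = (4/3 - 318)*561 = -950/3*561 = -177650)
1488 + 649*y = 1488 + 649*(-177650) = 1488 - 115294850 = -115293362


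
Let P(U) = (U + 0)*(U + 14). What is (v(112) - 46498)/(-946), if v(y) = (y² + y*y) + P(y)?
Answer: 3649/473 ≈ 7.7146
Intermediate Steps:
P(U) = U*(14 + U)
v(y) = 2*y² + y*(14 + y) (v(y) = (y² + y*y) + y*(14 + y) = (y² + y²) + y*(14 + y) = 2*y² + y*(14 + y))
(v(112) - 46498)/(-946) = (112*(14 + 3*112) - 46498)/(-946) = (112*(14 + 336) - 46498)*(-1/946) = (112*350 - 46498)*(-1/946) = (39200 - 46498)*(-1/946) = -7298*(-1/946) = 3649/473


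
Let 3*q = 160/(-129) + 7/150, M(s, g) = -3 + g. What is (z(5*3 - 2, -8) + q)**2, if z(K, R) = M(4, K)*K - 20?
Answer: 4497796881601/374422500 ≈ 12013.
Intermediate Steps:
q = -7699/19350 (q = (160/(-129) + 7/150)/3 = (160*(-1/129) + 7*(1/150))/3 = (-160/129 + 7/150)/3 = (1/3)*(-7699/6450) = -7699/19350 ≈ -0.39788)
z(K, R) = -20 + K*(-3 + K) (z(K, R) = (-3 + K)*K - 20 = K*(-3 + K) - 20 = -20 + K*(-3 + K))
(z(5*3 - 2, -8) + q)**2 = ((-20 + (5*3 - 2)*(-3 + (5*3 - 2))) - 7699/19350)**2 = ((-20 + (15 - 2)*(-3 + (15 - 2))) - 7699/19350)**2 = ((-20 + 13*(-3 + 13)) - 7699/19350)**2 = ((-20 + 13*10) - 7699/19350)**2 = ((-20 + 130) - 7699/19350)**2 = (110 - 7699/19350)**2 = (2120801/19350)**2 = 4497796881601/374422500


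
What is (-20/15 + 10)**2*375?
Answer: 84500/3 ≈ 28167.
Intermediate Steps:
(-20/15 + 10)**2*375 = (-20*1/15 + 10)**2*375 = (-4/3 + 10)**2*375 = (26/3)**2*375 = (676/9)*375 = 84500/3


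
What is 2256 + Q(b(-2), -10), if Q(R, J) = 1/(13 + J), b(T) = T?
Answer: 6769/3 ≈ 2256.3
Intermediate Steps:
2256 + Q(b(-2), -10) = 2256 + 1/(13 - 10) = 2256 + 1/3 = 2256 + ⅓ = 6769/3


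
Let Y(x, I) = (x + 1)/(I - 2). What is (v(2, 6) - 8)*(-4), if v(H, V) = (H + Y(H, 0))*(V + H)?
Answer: 16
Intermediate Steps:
Y(x, I) = (1 + x)/(-2 + I)
v(H, V) = (-1/2 + H/2)*(H + V) (v(H, V) = (H + (1 + H)/(-2 + 0))*(V + H) = (H + (1 + H)/(-2))*(H + V) = (H - (1 + H)/2)*(H + V) = (H + (-1/2 - H/2))*(H + V) = (-1/2 + H/2)*(H + V))
(v(2, 6) - 8)*(-4) = (((1/2)*2**2 - 1/2*2 - 1/2*6 + (1/2)*2*6) - 8)*(-4) = (((1/2)*4 - 1 - 3 + 6) - 8)*(-4) = ((2 - 1 - 3 + 6) - 8)*(-4) = (4 - 8)*(-4) = -4*(-4) = 16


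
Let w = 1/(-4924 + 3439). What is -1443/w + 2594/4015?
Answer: 8603565419/4015 ≈ 2.1429e+6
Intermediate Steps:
w = -1/1485 (w = 1/(-1485) = -1/1485 ≈ -0.00067340)
-1443/w + 2594/4015 = -1443/(-1/1485) + 2594/4015 = -1443*(-1485) + 2594*(1/4015) = 2142855 + 2594/4015 = 8603565419/4015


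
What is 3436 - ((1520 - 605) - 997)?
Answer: 3518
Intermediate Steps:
3436 - ((1520 - 605) - 997) = 3436 - (915 - 997) = 3436 - 1*(-82) = 3436 + 82 = 3518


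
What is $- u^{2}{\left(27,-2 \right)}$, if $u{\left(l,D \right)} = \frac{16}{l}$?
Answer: $- \frac{256}{729} \approx -0.35117$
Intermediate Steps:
$- u^{2}{\left(27,-2 \right)} = - \left(\frac{16}{27}\right)^{2} = \left(-1\right) \frac{256}{729} = - \frac{256}{729}$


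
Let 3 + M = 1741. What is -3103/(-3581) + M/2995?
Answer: 15517263/10725095 ≈ 1.4468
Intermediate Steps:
M = 1738 (M = -3 + 1741 = 1738)
-3103/(-3581) + M/2995 = -3103/(-3581) + 1738/2995 = -3103*(-1/3581) + 1738*(1/2995) = 3103/3581 + 1738/2995 = 15517263/10725095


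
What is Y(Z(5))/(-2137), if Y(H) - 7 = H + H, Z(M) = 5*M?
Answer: -57/2137 ≈ -0.026673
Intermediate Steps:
Y(H) = 7 + 2*H (Y(H) = 7 + (H + H) = 7 + 2*H)
Y(Z(5))/(-2137) = (7 + 2*(5*5))/(-2137) = (7 + 2*25)*(-1/2137) = (7 + 50)*(-1/2137) = 57*(-1/2137) = -57/2137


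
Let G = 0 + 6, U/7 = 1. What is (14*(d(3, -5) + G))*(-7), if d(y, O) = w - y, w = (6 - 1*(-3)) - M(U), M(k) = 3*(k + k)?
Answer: 2940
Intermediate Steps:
U = 7 (U = 7*1 = 7)
M(k) = 6*k (M(k) = 3*(2*k) = 6*k)
G = 6
w = -33 (w = (6 - 1*(-3)) - 6*7 = (6 + 3) - 1*42 = 9 - 42 = -33)
d(y, O) = -33 - y
(14*(d(3, -5) + G))*(-7) = (14*((-33 - 1*3) + 6))*(-7) = (14*((-33 - 3) + 6))*(-7) = (14*(-36 + 6))*(-7) = (14*(-30))*(-7) = -420*(-7) = 2940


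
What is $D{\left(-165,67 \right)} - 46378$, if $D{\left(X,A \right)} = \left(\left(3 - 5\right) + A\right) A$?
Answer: $-42023$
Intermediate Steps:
$D{\left(X,A \right)} = A \left(-2 + A\right)$ ($D{\left(X,A \right)} = \left(-2 + A\right) A = A \left(-2 + A\right)$)
$D{\left(-165,67 \right)} - 46378 = 67 \left(-2 + 67\right) - 46378 = 67 \cdot 65 - 46378 = 4355 - 46378 = -42023$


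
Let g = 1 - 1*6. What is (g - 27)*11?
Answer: -352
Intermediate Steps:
g = -5 (g = 1 - 6 = -5)
(g - 27)*11 = (-5 - 27)*11 = -32*11 = -352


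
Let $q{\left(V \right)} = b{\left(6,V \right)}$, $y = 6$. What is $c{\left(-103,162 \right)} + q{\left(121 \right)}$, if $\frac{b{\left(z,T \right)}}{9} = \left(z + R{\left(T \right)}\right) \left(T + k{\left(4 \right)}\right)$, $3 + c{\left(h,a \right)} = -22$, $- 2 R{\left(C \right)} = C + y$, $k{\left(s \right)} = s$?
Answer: $- \frac{129425}{2} \approx -64713.0$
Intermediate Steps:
$R{\left(C \right)} = -3 - \frac{C}{2}$ ($R{\left(C \right)} = - \frac{C + 6}{2} = - \frac{6 + C}{2} = -3 - \frac{C}{2}$)
$c{\left(h,a \right)} = -25$ ($c{\left(h,a \right)} = -3 - 22 = -25$)
$b{\left(z,T \right)} = 9 \left(4 + T\right) \left(-3 + z - \frac{T}{2}\right)$ ($b{\left(z,T \right)} = 9 \left(z - \left(3 + \frac{T}{2}\right)\right) \left(T + 4\right) = 9 \left(-3 + z - \frac{T}{2}\right) \left(4 + T\right) = 9 \left(4 + T\right) \left(-3 + z - \frac{T}{2}\right)$)
$q{\left(V \right)} = 108 + 9 V - \frac{9 V^{2}}{2}$ ($q{\left(V \right)} = -108 - 45 V + 36 \cdot 6 - \frac{9 V^{2}}{2} + 9 V 6 = -108 - 45 V + 216 - \frac{9 V^{2}}{2} + 54 V = 108 + 9 V - \frac{9 V^{2}}{2}$)
$c{\left(-103,162 \right)} + q{\left(121 \right)} = -25 + \left(108 + 9 \cdot 121 - \frac{9 \cdot 121^{2}}{2}\right) = -25 + \left(108 + 1089 - \frac{131769}{2}\right) = -25 - \frac{129375}{2} = - \frac{129425}{2}$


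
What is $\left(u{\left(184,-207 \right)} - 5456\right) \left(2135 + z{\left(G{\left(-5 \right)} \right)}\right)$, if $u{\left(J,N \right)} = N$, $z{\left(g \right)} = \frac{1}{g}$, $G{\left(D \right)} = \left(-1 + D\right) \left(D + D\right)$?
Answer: $- \frac{725435963}{60} \approx -1.2091 \cdot 10^{7}$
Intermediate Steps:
$G{\left(D \right)} = 2 D \left(-1 + D\right)$ ($G{\left(D \right)} = \left(-1 + D\right) 2 D = 2 D \left(-1 + D\right)$)
$\left(u{\left(184,-207 \right)} - 5456\right) \left(2135 + z{\left(G{\left(-5 \right)} \right)}\right) = \left(-207 - 5456\right) \left(2135 + \frac{1}{2 \left(-5\right) \left(-1 - 5\right)}\right) = - 5663 \left(2135 + \frac{1}{2 \left(-5\right) \left(-6\right)}\right) = - 5663 \left(2135 + \frac{1}{60}\right) = \left(-5663\right) \frac{128101}{60} = - \frac{725435963}{60}$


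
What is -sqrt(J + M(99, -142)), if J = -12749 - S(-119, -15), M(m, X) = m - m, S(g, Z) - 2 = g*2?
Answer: -I*sqrt(12513) ≈ -111.86*I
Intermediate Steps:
S(g, Z) = 2 + 2*g (S(g, Z) = 2 + g*2 = 2 + 2*g)
M(m, X) = 0
J = -12513 (J = -12749 - (2 + 2*(-119)) = -12749 - (2 - 238) = -12749 - 1*(-236) = -12749 + 236 = -12513)
-sqrt(J + M(99, -142)) = -sqrt(-12513 + 0) = -sqrt(-12513) = -I*sqrt(12513)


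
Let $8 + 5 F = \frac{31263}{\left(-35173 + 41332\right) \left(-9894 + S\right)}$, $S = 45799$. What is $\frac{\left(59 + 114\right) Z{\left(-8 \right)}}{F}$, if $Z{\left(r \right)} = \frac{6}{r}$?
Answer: $\frac{63761714725}{786257732} \approx 81.095$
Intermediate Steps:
$F = - \frac{589693299}{368564825}$ ($F = - \frac{8}{5} + \frac{31263 \frac{1}{\left(-35173 + 41332\right) \left(-9894 + 45799\right)}}{5} = - \frac{8}{5} + \frac{31263 \frac{1}{6159 \cdot 35905}}{5} = - \frac{8}{5} + \frac{31263 \cdot \frac{1}{221138895}}{5} = - \frac{8}{5} + \frac{1}{5} \cdot \frac{10421}{73712965} = - \frac{8}{5} + \frac{10421}{368564825} = - \frac{589693299}{368564825} \approx -1.6$)
$\frac{\left(59 + 114\right) Z{\left(-8 \right)}}{F} = \frac{\left(59 + 114\right) \frac{6}{-8}}{- \frac{589693299}{368564825}} = 173 \cdot 6 \left(- \frac{1}{8}\right) \left(- \frac{368564825}{589693299}\right) = 173 \left(- \frac{3}{4}\right) \left(- \frac{368564825}{589693299}\right) = \left(- \frac{519}{4}\right) \left(- \frac{368564825}{589693299}\right) = \frac{63761714725}{786257732}$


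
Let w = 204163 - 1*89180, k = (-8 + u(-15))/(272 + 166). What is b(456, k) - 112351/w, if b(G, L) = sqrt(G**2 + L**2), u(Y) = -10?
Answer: -112351/114983 + 3*sqrt(123121217)/73 ≈ 455.02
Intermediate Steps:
k = -3/73 (k = (-8 - 10)/(272 + 166) = -18/438 = -18*1/438 = -3/73 ≈ -0.041096)
w = 114983 (w = 204163 - 89180 = 114983)
b(456, k) - 112351/w = sqrt(456**2 + (-3/73)**2) - 112351/114983 = sqrt(207936 + 9/5329) - 112351/114983 = sqrt(1108090953/5329) - 1*112351/114983 = 3*sqrt(123121217)/73 - 112351/114983 = -112351/114983 + 3*sqrt(123121217)/73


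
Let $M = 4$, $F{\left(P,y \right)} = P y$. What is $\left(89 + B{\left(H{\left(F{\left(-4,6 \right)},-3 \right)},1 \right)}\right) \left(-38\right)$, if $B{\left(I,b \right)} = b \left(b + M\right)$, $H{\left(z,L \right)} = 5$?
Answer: $-3572$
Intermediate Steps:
$B{\left(I,b \right)} = b \left(4 + b\right)$ ($B{\left(I,b \right)} = b \left(b + 4\right) = b \left(4 + b\right)$)
$\left(89 + B{\left(H{\left(F{\left(-4,6 \right)},-3 \right)},1 \right)}\right) \left(-38\right) = \left(89 + 1 \left(4 + 1\right)\right) \left(-38\right) = \left(89 + 1 \cdot 5\right) \left(-38\right) = \left(89 + 5\right) \left(-38\right) = 94 \left(-38\right) = -3572$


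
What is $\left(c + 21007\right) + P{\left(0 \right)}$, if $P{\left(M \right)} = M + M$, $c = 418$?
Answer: $21425$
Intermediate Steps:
$P{\left(M \right)} = 2 M$
$\left(c + 21007\right) + P{\left(0 \right)} = \left(418 + 21007\right) + 2 \cdot 0 = 21425 + 0 = 21425$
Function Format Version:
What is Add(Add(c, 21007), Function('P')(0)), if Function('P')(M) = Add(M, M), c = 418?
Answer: 21425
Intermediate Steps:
Function('P')(M) = Mul(2, M)
Add(Add(c, 21007), Function('P')(0)) = Add(Add(418, 21007), Mul(2, 0)) = Add(21425, 0) = 21425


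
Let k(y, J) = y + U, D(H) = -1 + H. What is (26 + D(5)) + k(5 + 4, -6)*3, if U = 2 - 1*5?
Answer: 48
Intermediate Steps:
U = -3 (U = 2 - 5 = -3)
k(y, J) = -3 + y (k(y, J) = y - 3 = -3 + y)
(26 + D(5)) + k(5 + 4, -6)*3 = (26 + (-1 + 5)) + (-3 + (5 + 4))*3 = (26 + 4) + (-3 + 9)*3 = 30 + 6*3 = 30 + 18 = 48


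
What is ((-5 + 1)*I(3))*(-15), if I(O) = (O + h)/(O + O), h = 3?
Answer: 60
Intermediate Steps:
I(O) = (3 + O)/(2*O) (I(O) = (O + 3)/(O + O) = (3 + O)/((2*O)) = (3 + O)*(1/(2*O)) = (3 + O)/(2*O))
((-5 + 1)*I(3))*(-15) = ((-5 + 1)*((½)*(3 + 3)/3))*(-15) = -2*6/3*(-15) = -4*1*(-15) = -4*(-15) = 60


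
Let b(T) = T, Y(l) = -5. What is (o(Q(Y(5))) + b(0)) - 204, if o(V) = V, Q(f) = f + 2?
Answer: -207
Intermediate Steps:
Q(f) = 2 + f
(o(Q(Y(5))) + b(0)) - 204 = ((2 - 5) + 0) - 204 = (-3 + 0) - 204 = -3 - 204 = -207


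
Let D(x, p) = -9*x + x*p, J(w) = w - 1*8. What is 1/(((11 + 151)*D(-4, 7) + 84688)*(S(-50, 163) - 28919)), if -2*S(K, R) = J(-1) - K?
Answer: -1/2488333968 ≈ -4.0188e-10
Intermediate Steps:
J(w) = -8 + w (J(w) = w - 8 = -8 + w)
D(x, p) = -9*x + p*x
S(K, R) = 9/2 + K/2 (S(K, R) = -((-8 - 1) - K)/2 = -(-9 - K)/2 = 9/2 + K/2)
1/(((11 + 151)*D(-4, 7) + 84688)*(S(-50, 163) - 28919)) = 1/(((11 + 151)*(-4*(-9 + 7)) + 84688)*((9/2 + (1/2)*(-50)) - 28919)) = 1/((162*(-4*(-2)) + 84688)*((9/2 - 25) - 28919)) = 1/((162*8 + 84688)*(-41/2 - 28919)) = 1/((1296 + 84688)*(-57879/2)) = -2/57879/85984 = (1/85984)*(-2/57879) = -1/2488333968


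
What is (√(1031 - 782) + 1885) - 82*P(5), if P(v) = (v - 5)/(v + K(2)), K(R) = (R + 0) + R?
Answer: 1885 + √249 ≈ 1900.8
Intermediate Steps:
K(R) = 2*R (K(R) = R + R = 2*R)
P(v) = (-5 + v)/(4 + v) (P(v) = (v - 5)/(v + 2*2) = (-5 + v)/(v + 4) = (-5 + v)/(4 + v))
(√(1031 - 782) + 1885) - 82*P(5) = (√(1031 - 782) + 1885) - 82*(-5 + 5)/(4 + 5) = (√249 + 1885) - 82*0/9 = (1885 + √249) - 82*0/9 = (1885 + √249) - 82*0 = (1885 + √249) + 0 = 1885 + √249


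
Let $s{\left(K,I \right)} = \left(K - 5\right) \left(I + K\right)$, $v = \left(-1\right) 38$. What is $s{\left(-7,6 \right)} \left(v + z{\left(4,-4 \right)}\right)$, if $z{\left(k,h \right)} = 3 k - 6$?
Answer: $-384$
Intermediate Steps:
$v = -38$
$s{\left(K,I \right)} = \left(-5 + K\right) \left(I + K\right)$
$z{\left(k,h \right)} = -6 + 3 k$
$s{\left(-7,6 \right)} \left(v + z{\left(4,-4 \right)}\right) = \left(\left(-7\right)^{2} - 30 - -35 + 6 \left(-7\right)\right) \left(-38 + \left(-6 + 3 \cdot 4\right)\right) = \left(49 - 30 + 35 - 42\right) \left(-38 + \left(-6 + 12\right)\right) = 12 \left(-38 + 6\right) = 12 \left(-32\right) = -384$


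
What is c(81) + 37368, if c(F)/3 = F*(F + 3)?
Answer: 57780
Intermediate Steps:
c(F) = 3*F*(3 + F) (c(F) = 3*(F*(F + 3)) = 3*(F*(3 + F)) = 3*F*(3 + F))
c(81) + 37368 = 3*81*(3 + 81) + 37368 = 3*81*84 + 37368 = 20412 + 37368 = 57780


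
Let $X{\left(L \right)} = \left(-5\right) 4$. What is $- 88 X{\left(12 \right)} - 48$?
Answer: $1712$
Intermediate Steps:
$X{\left(L \right)} = -20$
$- 88 X{\left(12 \right)} - 48 = \left(-88\right) \left(-20\right) - 48 = 1760 - 48 = 1712$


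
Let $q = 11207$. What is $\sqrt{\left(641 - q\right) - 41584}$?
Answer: $5 i \sqrt{2086} \approx 228.36 i$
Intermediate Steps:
$\sqrt{\left(641 - q\right) - 41584} = \sqrt{\left(641 - 11207\right) - 41584} = \sqrt{-10566 - 41584} = \sqrt{-52150} = 5 i \sqrt{2086}$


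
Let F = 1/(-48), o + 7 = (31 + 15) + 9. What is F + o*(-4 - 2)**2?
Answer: 82943/48 ≈ 1728.0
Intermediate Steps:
o = 48 (o = -7 + ((31 + 15) + 9) = -7 + (46 + 9) = -7 + 55 = 48)
F = -1/48 ≈ -0.020833
F + o*(-4 - 2)**2 = -1/48 + 48*(-4 - 2)**2 = -1/48 + 48*(-6)**2 = -1/48 + 48*36 = -1/48 + 1728 = 82943/48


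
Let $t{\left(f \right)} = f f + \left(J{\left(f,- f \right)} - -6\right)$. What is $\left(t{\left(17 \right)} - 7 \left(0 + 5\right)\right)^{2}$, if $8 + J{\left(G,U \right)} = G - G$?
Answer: $63504$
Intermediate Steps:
$J{\left(G,U \right)} = -8$ ($J{\left(G,U \right)} = -8 + \left(G - G\right) = -8 + 0 = -8$)
$t{\left(f \right)} = -2 + f^{2}$ ($t{\left(f \right)} = f f - 2 = f^{2} + \left(-8 + 6\right) = f^{2} - 2 = -2 + f^{2}$)
$\left(t{\left(17 \right)} - 7 \left(0 + 5\right)\right)^{2} = \left(\left(-2 + 17^{2}\right) - 7 \left(0 + 5\right)\right)^{2} = \left(\left(-2 + 289\right) - 35\right)^{2} = \left(287 - 35\right)^{2} = 252^{2} = 63504$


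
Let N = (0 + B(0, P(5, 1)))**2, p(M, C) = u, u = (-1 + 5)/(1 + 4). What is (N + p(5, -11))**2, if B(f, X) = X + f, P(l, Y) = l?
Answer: 16641/25 ≈ 665.64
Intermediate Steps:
u = 4/5 ≈ 0.80000
p(M, C) = 4/5
N = 25 (N = (0 + (5 + 0))**2 = (0 + 5)**2 = 5**2 = 25)
(N + p(5, -11))**2 = (25 + 4/5)**2 = (129/5)**2 = 16641/25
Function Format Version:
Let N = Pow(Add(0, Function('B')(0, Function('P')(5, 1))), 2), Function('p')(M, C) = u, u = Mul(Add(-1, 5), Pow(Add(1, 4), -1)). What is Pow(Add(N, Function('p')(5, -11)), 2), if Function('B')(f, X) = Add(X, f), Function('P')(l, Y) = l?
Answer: Rational(16641, 25) ≈ 665.64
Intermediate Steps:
u = Rational(4, 5) (u = Mul(4, Pow(5, -1)) = Mul(4, Rational(1, 5)) = Rational(4, 5) ≈ 0.80000)
Function('p')(M, C) = Rational(4, 5)
N = 25 (N = Pow(Add(0, Add(5, 0)), 2) = Pow(Add(0, 5), 2) = Pow(5, 2) = 25)
Pow(Add(N, Function('p')(5, -11)), 2) = Pow(Add(25, Rational(4, 5)), 2) = Pow(Rational(129, 5), 2) = Rational(16641, 25)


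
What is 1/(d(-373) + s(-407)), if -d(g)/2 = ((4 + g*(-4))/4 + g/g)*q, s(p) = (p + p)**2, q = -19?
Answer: 1/676846 ≈ 1.4774e-6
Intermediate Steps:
s(p) = 4*p**2 (s(p) = (2*p)**2 = 4*p**2)
d(g) = 76 - 38*g (d(g) = -2*((4 + g*(-4))/4 + g/g)*(-19) = -2*((4 - 4*g)*(1/4) + 1)*(-19) = -2*((1 - g) + 1)*(-19) = -2*(2 - g)*(-19) = -2*(-38 + 19*g) = 76 - 38*g)
1/(d(-373) + s(-407)) = 1/((76 - 38*(-373)) + 4*(-407)**2) = 1/((76 + 14174) + 4*165649) = 1/(14250 + 662596) = 1/676846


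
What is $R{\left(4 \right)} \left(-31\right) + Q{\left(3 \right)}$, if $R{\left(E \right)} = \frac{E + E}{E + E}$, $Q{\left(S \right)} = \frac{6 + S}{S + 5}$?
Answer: $- \frac{239}{8} \approx -29.875$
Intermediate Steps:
$Q{\left(S \right)} = \frac{6 + S}{5 + S}$
$R{\left(E \right)} = 1$ ($R{\left(E \right)} = \frac{2 E}{2 E} = 2 E \frac{1}{2 E} = 1$)
$R{\left(4 \right)} \left(-31\right) + Q{\left(3 \right)} = 1 \left(-31\right) + \frac{6 + 3}{5 + 3} = -31 + \frac{1}{8} \cdot 9 = -31 + \frac{9}{8} = - \frac{239}{8}$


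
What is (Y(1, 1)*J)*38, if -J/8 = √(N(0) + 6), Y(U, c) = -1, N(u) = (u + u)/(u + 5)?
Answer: 304*√6 ≈ 744.64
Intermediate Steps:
N(u) = 2*u/(5 + u) (N(u) = (2*u)/(5 + u) = 2*u/(5 + u))
J = -8*√6 (J = -8*√(2*0/(5 + 0) + 6) = -8*√(2*0/5 + 6) = -8*√(2*0*(⅕) + 6) = -8*√(0 + 6) = -8*√6 ≈ -19.596)
(Y(1, 1)*J)*38 = -(-8)*√6*38 = (8*√6)*38 = 304*√6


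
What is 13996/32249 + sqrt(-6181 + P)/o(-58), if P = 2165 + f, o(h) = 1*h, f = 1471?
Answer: 13996/32249 - I*sqrt(2545)/58 ≈ 0.434 - 0.86979*I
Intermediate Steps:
o(h) = h
P = 3636 (P = 2165 + 1471 = 3636)
13996/32249 + sqrt(-6181 + P)/o(-58) = 13996/32249 + sqrt(-6181 + 3636)/(-58) = 13996*(1/32249) + sqrt(-2545)*(-1/58) = 13996/32249 + (I*sqrt(2545))*(-1/58) = 13996/32249 - I*sqrt(2545)/58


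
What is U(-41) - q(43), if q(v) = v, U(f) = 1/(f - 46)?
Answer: -3742/87 ≈ -43.011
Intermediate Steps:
U(f) = 1/(-46 + f)
U(-41) - q(43) = 1/(-46 - 41) - 1*43 = 1/(-87) - 43 = -1/87 - 43 = -3742/87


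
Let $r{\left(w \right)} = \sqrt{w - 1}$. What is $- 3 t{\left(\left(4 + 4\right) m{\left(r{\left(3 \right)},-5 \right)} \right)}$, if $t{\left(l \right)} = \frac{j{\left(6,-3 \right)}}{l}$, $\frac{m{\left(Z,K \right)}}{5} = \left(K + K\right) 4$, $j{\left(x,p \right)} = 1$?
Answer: $\frac{3}{1600} \approx 0.001875$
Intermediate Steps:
$r{\left(w \right)} = \sqrt{-1 + w}$
$m{\left(Z,K \right)} = 40 K$ ($m{\left(Z,K \right)} = 5 \left(K + K\right) 4 = 5 \cdot 2 K 4 = 5 \cdot 8 K = 40 K$)
$t{\left(l \right)} = \frac{1}{l}$ ($t{\left(l \right)} = 1 \frac{1}{l} = \frac{1}{l}$)
$- 3 t{\left(\left(4 + 4\right) m{\left(r{\left(3 \right)},-5 \right)} \right)} = - \frac{3}{\left(4 + 4\right) 40 \left(-5\right)} = - \frac{3}{8 \left(-200\right)} = - \frac{3}{-1600} = \left(-3\right) \left(- \frac{1}{1600}\right) = \frac{3}{1600}$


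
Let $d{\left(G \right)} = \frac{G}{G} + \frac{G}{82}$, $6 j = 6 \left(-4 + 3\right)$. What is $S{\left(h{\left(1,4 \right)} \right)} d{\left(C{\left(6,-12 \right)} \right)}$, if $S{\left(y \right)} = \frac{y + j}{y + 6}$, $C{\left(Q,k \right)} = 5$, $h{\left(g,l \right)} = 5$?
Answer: $\frac{174}{451} \approx 0.38581$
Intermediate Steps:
$j = -1$ ($j = \frac{6 \left(-4 + 3\right)}{6} = \frac{6 \left(-1\right)}{6} = \frac{1}{6} \left(-6\right) = -1$)
$d{\left(G \right)} = 1 + \frac{G}{82}$ ($d{\left(G \right)} = 1 + G \frac{1}{82} = 1 + \frac{G}{82}$)
$S{\left(y \right)} = \frac{-1 + y}{6 + y}$ ($S{\left(y \right)} = \frac{y - 1}{y + 6} = \frac{-1 + y}{6 + y}$)
$S{\left(h{\left(1,4 \right)} \right)} d{\left(C{\left(6,-12 \right)} \right)} = \frac{-1 + 5}{6 + 5} \left(1 + \frac{1}{82} \cdot 5\right) = \frac{1}{11} \cdot 4 \left(1 + \frac{5}{82}\right) = \frac{1}{11} \cdot 4 \cdot \frac{87}{82} = \frac{4}{11} \cdot \frac{87}{82} = \frac{174}{451}$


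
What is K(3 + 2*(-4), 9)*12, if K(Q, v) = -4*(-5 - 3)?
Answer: 384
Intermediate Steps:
K(Q, v) = 32 (K(Q, v) = -4*(-8) = 32)
K(3 + 2*(-4), 9)*12 = 32*12 = 384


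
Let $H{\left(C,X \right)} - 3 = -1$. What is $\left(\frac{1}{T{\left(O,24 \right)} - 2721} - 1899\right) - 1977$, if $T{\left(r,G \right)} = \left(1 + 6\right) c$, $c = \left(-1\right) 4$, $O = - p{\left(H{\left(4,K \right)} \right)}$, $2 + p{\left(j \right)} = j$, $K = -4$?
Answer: $- \frac{10655125}{2749} \approx -3876.0$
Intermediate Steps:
$H{\left(C,X \right)} = 2$ ($H{\left(C,X \right)} = 3 - 1 = 2$)
$p{\left(j \right)} = -2 + j$
$O = 0$ ($O = - (-2 + 2) = \left(-1\right) 0 = 0$)
$c = -4$
$T{\left(r,G \right)} = -28$ ($T{\left(r,G \right)} = \left(1 + 6\right) \left(-4\right) = 7 \left(-4\right) = -28$)
$\left(\frac{1}{T{\left(O,24 \right)} - 2721} - 1899\right) - 1977 = \left(\frac{1}{-28 - 2721} - 1899\right) - 1977 = \left(\frac{1}{-2749} - 1899\right) - 1977 = \left(- \frac{1}{2749} - 1899\right) - 1977 = - \frac{5220352}{2749} - 1977 = - \frac{10655125}{2749}$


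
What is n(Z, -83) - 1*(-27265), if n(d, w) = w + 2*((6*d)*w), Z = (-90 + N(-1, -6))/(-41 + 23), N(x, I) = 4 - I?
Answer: 68266/3 ≈ 22755.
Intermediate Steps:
Z = 40/9 (Z = (-90 + (4 - 1*(-6)))/(-41 + 23) = (-90 + (4 + 6))/(-18) = (-90 + 10)*(-1/18) = -80*(-1/18) = 40/9 ≈ 4.4444)
n(d, w) = w + 12*d*w (n(d, w) = w + 2*(6*d*w) = w + 12*d*w)
n(Z, -83) - 1*(-27265) = -83*(1 + 12*(40/9)) - 1*(-27265) = -83*(1 + 160/3) + 27265 = -83*163/3 + 27265 = -13529/3 + 27265 = 68266/3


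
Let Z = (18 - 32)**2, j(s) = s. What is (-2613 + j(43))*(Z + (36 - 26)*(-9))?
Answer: -272420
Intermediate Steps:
Z = 196 (Z = (-14)**2 = 196)
(-2613 + j(43))*(Z + (36 - 26)*(-9)) = (-2613 + 43)*(196 + (36 - 26)*(-9)) = -2570*(196 + 10*(-9)) = -2570*(196 - 90) = -2570*106 = -272420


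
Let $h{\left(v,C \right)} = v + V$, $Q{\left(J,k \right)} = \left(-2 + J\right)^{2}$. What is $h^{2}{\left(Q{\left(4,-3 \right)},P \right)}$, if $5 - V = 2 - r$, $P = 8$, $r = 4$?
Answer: $121$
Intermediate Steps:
$V = 7$ ($V = 5 - \left(2 - 4\right) = 5 - -2 = 5 + 2 = 7$)
$h{\left(v,C \right)} = 7 + v$ ($h{\left(v,C \right)} = v + 7 = 7 + v$)
$h^{2}{\left(Q{\left(4,-3 \right)},P \right)} = \left(7 + \left(-2 + 4\right)^{2}\right)^{2} = \left(7 + 2^{2}\right)^{2} = \left(7 + 4\right)^{2} = 11^{2} = 121$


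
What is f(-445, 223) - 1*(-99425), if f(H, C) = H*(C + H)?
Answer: 198215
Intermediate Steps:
f(-445, 223) - 1*(-99425) = -445*(223 - 445) - 1*(-99425) = -445*(-222) + 99425 = 98790 + 99425 = 198215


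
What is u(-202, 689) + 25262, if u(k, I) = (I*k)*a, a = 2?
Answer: -253094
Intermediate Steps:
u(k, I) = 2*I*k (u(k, I) = (I*k)*2 = 2*I*k)
u(-202, 689) + 25262 = 2*689*(-202) + 25262 = -278356 + 25262 = -253094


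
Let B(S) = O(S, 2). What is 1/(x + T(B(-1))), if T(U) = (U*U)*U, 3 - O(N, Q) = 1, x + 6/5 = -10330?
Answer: -5/51616 ≈ -9.6869e-5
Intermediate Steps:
x = -51656/5 (x = -6/5 - 10330 = -51656/5 ≈ -10331.)
O(N, Q) = 2 (O(N, Q) = 3 - 1*1 = 3 - 1 = 2)
B(S) = 2
T(U) = U**3 (T(U) = U**2*U = U**3)
1/(x + T(B(-1))) = 1/(-51656/5 + 2**3) = 1/(-51656/5 + 8) = 1/(-51616/5) = -5/51616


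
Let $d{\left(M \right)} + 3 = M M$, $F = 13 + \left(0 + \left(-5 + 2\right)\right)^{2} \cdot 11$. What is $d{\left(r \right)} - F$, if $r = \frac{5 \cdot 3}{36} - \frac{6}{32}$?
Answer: $- \frac{264839}{2304} \approx -114.95$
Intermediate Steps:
$r = \frac{11}{48}$ ($r = 15 \cdot \frac{1}{36} - \frac{3}{16} = \frac{5}{12} - \frac{3}{16} = \frac{11}{48} \approx 0.22917$)
$F = 112$ ($F = 13 + \left(0 - 3\right)^{2} \cdot 11 = 13 + \left(-3\right)^{2} \cdot 11 = 13 + 9 \cdot 11 = 13 + 99 = 112$)
$d{\left(M \right)} = -3 + M^{2}$ ($d{\left(M \right)} = -3 + M M = -3 + M^{2}$)
$d{\left(r \right)} - F = \left(-3 + \left(\frac{11}{48}\right)^{2}\right) - 112 = \left(-3 + \frac{121}{2304}\right) - 112 = - \frac{6791}{2304} - 112 = - \frac{264839}{2304}$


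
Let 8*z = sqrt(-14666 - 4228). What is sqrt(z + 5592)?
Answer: sqrt(89472 + 2*I*sqrt(18894))/4 ≈ 74.78 + 0.11488*I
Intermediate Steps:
z = I*sqrt(18894)/8 (z = sqrt(-14666 - 4228)/8 = sqrt(-18894)/8 = (I*sqrt(18894))/8 = I*sqrt(18894)/8 ≈ 17.182*I)
sqrt(z + 5592) = sqrt(I*sqrt(18894)/8 + 5592) = sqrt(5592 + I*sqrt(18894)/8)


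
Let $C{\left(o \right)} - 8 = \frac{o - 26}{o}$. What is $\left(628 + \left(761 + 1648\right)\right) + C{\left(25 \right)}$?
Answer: $\frac{76124}{25} \approx 3045.0$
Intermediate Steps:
$C{\left(o \right)} = 8 + \frac{-26 + o}{o}$ ($C{\left(o \right)} = 8 + \frac{o - 26}{o} = 8 + \frac{-26 + o}{o}$)
$\left(628 + \left(761 + 1648\right)\right) + C{\left(25 \right)} = \left(628 + \left(761 + 1648\right)\right) + \left(9 - \frac{26}{25}\right) = \left(628 + 2409\right) + \left(9 - \frac{26}{25}\right) = 3037 + \left(9 - \frac{26}{25}\right) = 3037 + \frac{199}{25} = \frac{76124}{25}$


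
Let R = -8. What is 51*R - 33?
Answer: -441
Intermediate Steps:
51*R - 33 = 51*(-8) - 33 = -408 - 33 = -441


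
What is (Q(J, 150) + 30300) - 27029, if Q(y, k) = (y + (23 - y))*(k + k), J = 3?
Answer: 10171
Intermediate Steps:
Q(y, k) = 46*k (Q(y, k) = 23*(2*k) = 46*k)
(Q(J, 150) + 30300) - 27029 = (46*150 + 30300) - 27029 = (6900 + 30300) - 27029 = 37200 - 27029 = 10171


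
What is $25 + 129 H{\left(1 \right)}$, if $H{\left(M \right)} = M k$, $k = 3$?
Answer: $412$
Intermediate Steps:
$H{\left(M \right)} = 3 M$ ($H{\left(M \right)} = M 3 = 3 M$)
$25 + 129 H{\left(1 \right)} = 25 + 129 \cdot 3 \cdot 1 = 25 + 129 \cdot 3 = 25 + 387 = 412$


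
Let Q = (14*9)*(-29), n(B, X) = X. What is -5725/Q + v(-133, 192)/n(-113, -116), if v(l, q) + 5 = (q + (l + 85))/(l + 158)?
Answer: 285053/182700 ≈ 1.5602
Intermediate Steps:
Q = -3654 (Q = 126*(-29) = -3654)
v(l, q) = -5 + (85 + l + q)/(158 + l) (v(l, q) = -5 + (q + (l + 85))/(l + 158) = -5 + (q + (85 + l))/(158 + l) = -5 + (85 + l + q)/(158 + l))
-5725/Q + v(-133, 192)/n(-113, -116) = -5725/(-3654) + ((-705 + 192 - 4*(-133))/(158 - 133))/(-116) = -5725*(-1/3654) + ((-705 + 192 + 532)/25)*(-1/116) = 5725/3654 + ((1/25)*19)*(-1/116) = 5725/3654 + (19/25)*(-1/116) = 5725/3654 - 19/2900 = 285053/182700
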